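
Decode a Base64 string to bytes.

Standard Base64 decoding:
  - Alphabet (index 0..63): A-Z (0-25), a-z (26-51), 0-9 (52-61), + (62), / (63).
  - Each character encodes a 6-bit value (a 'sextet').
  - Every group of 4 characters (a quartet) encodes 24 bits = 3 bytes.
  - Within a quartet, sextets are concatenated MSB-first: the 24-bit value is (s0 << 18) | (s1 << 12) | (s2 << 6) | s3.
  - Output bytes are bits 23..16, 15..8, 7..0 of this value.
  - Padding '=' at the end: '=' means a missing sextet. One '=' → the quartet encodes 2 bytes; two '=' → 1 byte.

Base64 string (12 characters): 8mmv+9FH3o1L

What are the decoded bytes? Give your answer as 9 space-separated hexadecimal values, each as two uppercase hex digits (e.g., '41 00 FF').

Answer: F2 69 AF FB D1 47 DE 8D 4B

Derivation:
After char 0 ('8'=60): chars_in_quartet=1 acc=0x3C bytes_emitted=0
After char 1 ('m'=38): chars_in_quartet=2 acc=0xF26 bytes_emitted=0
After char 2 ('m'=38): chars_in_quartet=3 acc=0x3C9A6 bytes_emitted=0
After char 3 ('v'=47): chars_in_quartet=4 acc=0xF269AF -> emit F2 69 AF, reset; bytes_emitted=3
After char 4 ('+'=62): chars_in_quartet=1 acc=0x3E bytes_emitted=3
After char 5 ('9'=61): chars_in_quartet=2 acc=0xFBD bytes_emitted=3
After char 6 ('F'=5): chars_in_quartet=3 acc=0x3EF45 bytes_emitted=3
After char 7 ('H'=7): chars_in_quartet=4 acc=0xFBD147 -> emit FB D1 47, reset; bytes_emitted=6
After char 8 ('3'=55): chars_in_quartet=1 acc=0x37 bytes_emitted=6
After char 9 ('o'=40): chars_in_quartet=2 acc=0xDE8 bytes_emitted=6
After char 10 ('1'=53): chars_in_quartet=3 acc=0x37A35 bytes_emitted=6
After char 11 ('L'=11): chars_in_quartet=4 acc=0xDE8D4B -> emit DE 8D 4B, reset; bytes_emitted=9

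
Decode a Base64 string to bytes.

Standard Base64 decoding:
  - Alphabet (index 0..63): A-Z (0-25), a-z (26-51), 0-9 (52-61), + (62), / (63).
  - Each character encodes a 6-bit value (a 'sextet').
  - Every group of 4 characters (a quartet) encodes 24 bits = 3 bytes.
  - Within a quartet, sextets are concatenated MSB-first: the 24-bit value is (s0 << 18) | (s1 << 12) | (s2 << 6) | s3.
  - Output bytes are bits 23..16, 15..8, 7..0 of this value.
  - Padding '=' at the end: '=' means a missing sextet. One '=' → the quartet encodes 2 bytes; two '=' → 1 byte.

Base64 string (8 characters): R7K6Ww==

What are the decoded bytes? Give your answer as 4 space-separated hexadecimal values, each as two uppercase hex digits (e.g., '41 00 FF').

Answer: 47 B2 BA 5B

Derivation:
After char 0 ('R'=17): chars_in_quartet=1 acc=0x11 bytes_emitted=0
After char 1 ('7'=59): chars_in_quartet=2 acc=0x47B bytes_emitted=0
After char 2 ('K'=10): chars_in_quartet=3 acc=0x11ECA bytes_emitted=0
After char 3 ('6'=58): chars_in_quartet=4 acc=0x47B2BA -> emit 47 B2 BA, reset; bytes_emitted=3
After char 4 ('W'=22): chars_in_quartet=1 acc=0x16 bytes_emitted=3
After char 5 ('w'=48): chars_in_quartet=2 acc=0x5B0 bytes_emitted=3
Padding '==': partial quartet acc=0x5B0 -> emit 5B; bytes_emitted=4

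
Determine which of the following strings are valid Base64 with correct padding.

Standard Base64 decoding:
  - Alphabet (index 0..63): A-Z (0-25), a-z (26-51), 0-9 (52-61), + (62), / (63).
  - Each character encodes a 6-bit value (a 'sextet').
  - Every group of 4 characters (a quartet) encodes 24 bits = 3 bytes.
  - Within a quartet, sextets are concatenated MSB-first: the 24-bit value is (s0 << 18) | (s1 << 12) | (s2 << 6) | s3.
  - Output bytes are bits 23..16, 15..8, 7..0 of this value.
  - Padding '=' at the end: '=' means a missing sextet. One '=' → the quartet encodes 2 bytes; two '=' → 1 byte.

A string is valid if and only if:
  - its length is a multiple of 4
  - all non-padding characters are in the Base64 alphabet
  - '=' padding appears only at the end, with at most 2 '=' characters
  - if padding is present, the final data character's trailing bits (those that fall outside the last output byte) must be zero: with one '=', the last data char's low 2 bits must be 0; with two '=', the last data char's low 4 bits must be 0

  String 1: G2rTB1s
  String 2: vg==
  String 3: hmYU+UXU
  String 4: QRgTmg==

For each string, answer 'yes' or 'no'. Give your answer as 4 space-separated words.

String 1: 'G2rTB1s' → invalid (len=7 not mult of 4)
String 2: 'vg==' → valid
String 3: 'hmYU+UXU' → valid
String 4: 'QRgTmg==' → valid

Answer: no yes yes yes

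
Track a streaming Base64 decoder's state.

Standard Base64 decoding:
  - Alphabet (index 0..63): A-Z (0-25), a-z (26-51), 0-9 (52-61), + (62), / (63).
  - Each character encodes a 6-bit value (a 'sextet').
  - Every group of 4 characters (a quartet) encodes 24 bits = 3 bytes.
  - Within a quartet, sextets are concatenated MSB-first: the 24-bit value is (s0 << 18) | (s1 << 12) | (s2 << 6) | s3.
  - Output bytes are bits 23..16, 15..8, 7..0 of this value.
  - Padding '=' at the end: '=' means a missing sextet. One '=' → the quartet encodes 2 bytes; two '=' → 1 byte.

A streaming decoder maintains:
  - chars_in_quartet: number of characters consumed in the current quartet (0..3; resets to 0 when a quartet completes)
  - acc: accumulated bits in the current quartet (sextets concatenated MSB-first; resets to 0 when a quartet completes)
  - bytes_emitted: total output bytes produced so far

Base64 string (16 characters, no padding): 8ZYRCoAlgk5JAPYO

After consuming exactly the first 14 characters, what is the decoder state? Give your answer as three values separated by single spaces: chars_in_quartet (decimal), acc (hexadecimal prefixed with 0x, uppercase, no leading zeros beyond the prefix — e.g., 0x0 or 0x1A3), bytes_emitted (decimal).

Answer: 2 0xF 9

Derivation:
After char 0 ('8'=60): chars_in_quartet=1 acc=0x3C bytes_emitted=0
After char 1 ('Z'=25): chars_in_quartet=2 acc=0xF19 bytes_emitted=0
After char 2 ('Y'=24): chars_in_quartet=3 acc=0x3C658 bytes_emitted=0
After char 3 ('R'=17): chars_in_quartet=4 acc=0xF19611 -> emit F1 96 11, reset; bytes_emitted=3
After char 4 ('C'=2): chars_in_quartet=1 acc=0x2 bytes_emitted=3
After char 5 ('o'=40): chars_in_quartet=2 acc=0xA8 bytes_emitted=3
After char 6 ('A'=0): chars_in_quartet=3 acc=0x2A00 bytes_emitted=3
After char 7 ('l'=37): chars_in_quartet=4 acc=0xA8025 -> emit 0A 80 25, reset; bytes_emitted=6
After char 8 ('g'=32): chars_in_quartet=1 acc=0x20 bytes_emitted=6
After char 9 ('k'=36): chars_in_quartet=2 acc=0x824 bytes_emitted=6
After char 10 ('5'=57): chars_in_quartet=3 acc=0x20939 bytes_emitted=6
After char 11 ('J'=9): chars_in_quartet=4 acc=0x824E49 -> emit 82 4E 49, reset; bytes_emitted=9
After char 12 ('A'=0): chars_in_quartet=1 acc=0x0 bytes_emitted=9
After char 13 ('P'=15): chars_in_quartet=2 acc=0xF bytes_emitted=9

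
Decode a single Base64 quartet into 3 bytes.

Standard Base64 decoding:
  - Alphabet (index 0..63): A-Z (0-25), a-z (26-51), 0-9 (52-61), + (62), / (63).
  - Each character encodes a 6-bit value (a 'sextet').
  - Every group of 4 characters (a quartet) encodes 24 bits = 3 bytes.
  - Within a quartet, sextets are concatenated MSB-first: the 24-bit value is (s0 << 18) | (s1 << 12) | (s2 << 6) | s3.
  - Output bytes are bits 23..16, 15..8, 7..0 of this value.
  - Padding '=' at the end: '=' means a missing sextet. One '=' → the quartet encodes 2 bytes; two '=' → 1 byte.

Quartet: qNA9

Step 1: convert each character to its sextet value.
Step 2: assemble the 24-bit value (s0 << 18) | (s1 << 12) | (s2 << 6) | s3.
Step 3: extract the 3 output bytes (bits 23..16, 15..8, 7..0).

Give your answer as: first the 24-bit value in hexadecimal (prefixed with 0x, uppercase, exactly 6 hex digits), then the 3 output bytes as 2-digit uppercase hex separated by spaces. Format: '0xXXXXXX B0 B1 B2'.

Sextets: q=42, N=13, A=0, 9=61
24-bit: (42<<18) | (13<<12) | (0<<6) | 61
      = 0xA80000 | 0x00D000 | 0x000000 | 0x00003D
      = 0xA8D03D
Bytes: (v>>16)&0xFF=A8, (v>>8)&0xFF=D0, v&0xFF=3D

Answer: 0xA8D03D A8 D0 3D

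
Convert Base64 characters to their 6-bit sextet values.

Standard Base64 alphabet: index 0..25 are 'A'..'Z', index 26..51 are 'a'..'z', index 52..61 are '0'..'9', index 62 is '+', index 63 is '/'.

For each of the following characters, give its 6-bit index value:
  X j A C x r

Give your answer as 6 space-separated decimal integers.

'X': A..Z range, ord('X') − ord('A') = 23
'j': a..z range, 26 + ord('j') − ord('a') = 35
'A': A..Z range, ord('A') − ord('A') = 0
'C': A..Z range, ord('C') − ord('A') = 2
'x': a..z range, 26 + ord('x') − ord('a') = 49
'r': a..z range, 26 + ord('r') − ord('a') = 43

Answer: 23 35 0 2 49 43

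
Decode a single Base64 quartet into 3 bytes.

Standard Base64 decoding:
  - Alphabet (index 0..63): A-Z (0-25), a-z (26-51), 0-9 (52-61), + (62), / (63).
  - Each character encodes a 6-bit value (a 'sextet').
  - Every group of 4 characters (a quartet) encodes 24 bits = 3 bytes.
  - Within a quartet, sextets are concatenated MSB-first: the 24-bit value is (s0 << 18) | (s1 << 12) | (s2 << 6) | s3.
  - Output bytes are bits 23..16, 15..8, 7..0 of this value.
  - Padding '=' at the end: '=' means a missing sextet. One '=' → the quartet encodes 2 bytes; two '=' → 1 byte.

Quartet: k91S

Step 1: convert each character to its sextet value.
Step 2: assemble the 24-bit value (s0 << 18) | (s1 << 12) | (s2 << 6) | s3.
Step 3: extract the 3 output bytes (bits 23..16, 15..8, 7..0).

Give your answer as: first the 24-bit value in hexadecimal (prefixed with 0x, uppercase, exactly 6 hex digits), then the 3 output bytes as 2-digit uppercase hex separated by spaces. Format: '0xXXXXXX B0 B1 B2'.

Sextets: k=36, 9=61, 1=53, S=18
24-bit: (36<<18) | (61<<12) | (53<<6) | 18
      = 0x900000 | 0x03D000 | 0x000D40 | 0x000012
      = 0x93DD52
Bytes: (v>>16)&0xFF=93, (v>>8)&0xFF=DD, v&0xFF=52

Answer: 0x93DD52 93 DD 52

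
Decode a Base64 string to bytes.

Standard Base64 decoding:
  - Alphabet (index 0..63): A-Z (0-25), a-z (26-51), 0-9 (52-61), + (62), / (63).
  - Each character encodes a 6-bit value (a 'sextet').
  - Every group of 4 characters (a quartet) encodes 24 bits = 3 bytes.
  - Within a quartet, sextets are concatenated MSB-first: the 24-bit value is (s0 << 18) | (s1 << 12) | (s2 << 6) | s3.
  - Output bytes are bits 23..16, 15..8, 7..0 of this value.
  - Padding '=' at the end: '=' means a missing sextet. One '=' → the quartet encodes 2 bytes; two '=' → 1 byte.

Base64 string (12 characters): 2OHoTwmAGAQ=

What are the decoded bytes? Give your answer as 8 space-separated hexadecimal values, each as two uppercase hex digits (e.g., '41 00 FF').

After char 0 ('2'=54): chars_in_quartet=1 acc=0x36 bytes_emitted=0
After char 1 ('O'=14): chars_in_quartet=2 acc=0xD8E bytes_emitted=0
After char 2 ('H'=7): chars_in_quartet=3 acc=0x36387 bytes_emitted=0
After char 3 ('o'=40): chars_in_quartet=4 acc=0xD8E1E8 -> emit D8 E1 E8, reset; bytes_emitted=3
After char 4 ('T'=19): chars_in_quartet=1 acc=0x13 bytes_emitted=3
After char 5 ('w'=48): chars_in_quartet=2 acc=0x4F0 bytes_emitted=3
After char 6 ('m'=38): chars_in_quartet=3 acc=0x13C26 bytes_emitted=3
After char 7 ('A'=0): chars_in_quartet=4 acc=0x4F0980 -> emit 4F 09 80, reset; bytes_emitted=6
After char 8 ('G'=6): chars_in_quartet=1 acc=0x6 bytes_emitted=6
After char 9 ('A'=0): chars_in_quartet=2 acc=0x180 bytes_emitted=6
After char 10 ('Q'=16): chars_in_quartet=3 acc=0x6010 bytes_emitted=6
Padding '=': partial quartet acc=0x6010 -> emit 18 04; bytes_emitted=8

Answer: D8 E1 E8 4F 09 80 18 04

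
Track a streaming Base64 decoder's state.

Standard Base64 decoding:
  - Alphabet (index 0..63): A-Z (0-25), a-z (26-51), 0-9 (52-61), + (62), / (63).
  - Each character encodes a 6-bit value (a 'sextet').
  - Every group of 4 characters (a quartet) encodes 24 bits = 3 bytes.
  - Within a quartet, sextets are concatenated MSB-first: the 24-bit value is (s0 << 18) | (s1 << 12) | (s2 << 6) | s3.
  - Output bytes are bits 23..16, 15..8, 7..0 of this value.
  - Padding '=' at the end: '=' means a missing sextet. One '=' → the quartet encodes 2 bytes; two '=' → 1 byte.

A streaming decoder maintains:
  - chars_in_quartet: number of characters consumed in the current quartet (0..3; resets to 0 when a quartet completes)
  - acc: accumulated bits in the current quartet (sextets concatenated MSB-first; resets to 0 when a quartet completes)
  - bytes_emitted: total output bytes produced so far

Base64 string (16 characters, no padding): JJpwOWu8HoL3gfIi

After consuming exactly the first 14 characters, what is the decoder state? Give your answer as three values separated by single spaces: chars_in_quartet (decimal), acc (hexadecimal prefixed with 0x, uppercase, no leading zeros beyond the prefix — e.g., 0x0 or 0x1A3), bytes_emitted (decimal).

Answer: 2 0x81F 9

Derivation:
After char 0 ('J'=9): chars_in_quartet=1 acc=0x9 bytes_emitted=0
After char 1 ('J'=9): chars_in_quartet=2 acc=0x249 bytes_emitted=0
After char 2 ('p'=41): chars_in_quartet=3 acc=0x9269 bytes_emitted=0
After char 3 ('w'=48): chars_in_quartet=4 acc=0x249A70 -> emit 24 9A 70, reset; bytes_emitted=3
After char 4 ('O'=14): chars_in_quartet=1 acc=0xE bytes_emitted=3
After char 5 ('W'=22): chars_in_quartet=2 acc=0x396 bytes_emitted=3
After char 6 ('u'=46): chars_in_quartet=3 acc=0xE5AE bytes_emitted=3
After char 7 ('8'=60): chars_in_quartet=4 acc=0x396BBC -> emit 39 6B BC, reset; bytes_emitted=6
After char 8 ('H'=7): chars_in_quartet=1 acc=0x7 bytes_emitted=6
After char 9 ('o'=40): chars_in_quartet=2 acc=0x1E8 bytes_emitted=6
After char 10 ('L'=11): chars_in_quartet=3 acc=0x7A0B bytes_emitted=6
After char 11 ('3'=55): chars_in_quartet=4 acc=0x1E82F7 -> emit 1E 82 F7, reset; bytes_emitted=9
After char 12 ('g'=32): chars_in_quartet=1 acc=0x20 bytes_emitted=9
After char 13 ('f'=31): chars_in_quartet=2 acc=0x81F bytes_emitted=9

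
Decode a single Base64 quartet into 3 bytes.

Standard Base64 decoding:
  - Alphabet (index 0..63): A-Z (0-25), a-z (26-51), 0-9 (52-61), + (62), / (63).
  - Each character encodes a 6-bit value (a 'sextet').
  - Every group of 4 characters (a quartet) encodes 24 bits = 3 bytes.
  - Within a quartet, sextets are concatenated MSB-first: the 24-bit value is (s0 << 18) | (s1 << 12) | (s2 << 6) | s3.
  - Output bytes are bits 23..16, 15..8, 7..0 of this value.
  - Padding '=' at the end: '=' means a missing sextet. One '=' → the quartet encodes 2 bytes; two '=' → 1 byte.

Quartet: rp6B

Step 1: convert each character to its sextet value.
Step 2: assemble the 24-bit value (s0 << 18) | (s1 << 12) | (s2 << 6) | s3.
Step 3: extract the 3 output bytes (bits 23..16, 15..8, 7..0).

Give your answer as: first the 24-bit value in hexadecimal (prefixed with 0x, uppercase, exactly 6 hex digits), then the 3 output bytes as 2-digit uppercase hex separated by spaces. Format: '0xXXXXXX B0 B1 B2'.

Answer: 0xAE9E81 AE 9E 81

Derivation:
Sextets: r=43, p=41, 6=58, B=1
24-bit: (43<<18) | (41<<12) | (58<<6) | 1
      = 0xAC0000 | 0x029000 | 0x000E80 | 0x000001
      = 0xAE9E81
Bytes: (v>>16)&0xFF=AE, (v>>8)&0xFF=9E, v&0xFF=81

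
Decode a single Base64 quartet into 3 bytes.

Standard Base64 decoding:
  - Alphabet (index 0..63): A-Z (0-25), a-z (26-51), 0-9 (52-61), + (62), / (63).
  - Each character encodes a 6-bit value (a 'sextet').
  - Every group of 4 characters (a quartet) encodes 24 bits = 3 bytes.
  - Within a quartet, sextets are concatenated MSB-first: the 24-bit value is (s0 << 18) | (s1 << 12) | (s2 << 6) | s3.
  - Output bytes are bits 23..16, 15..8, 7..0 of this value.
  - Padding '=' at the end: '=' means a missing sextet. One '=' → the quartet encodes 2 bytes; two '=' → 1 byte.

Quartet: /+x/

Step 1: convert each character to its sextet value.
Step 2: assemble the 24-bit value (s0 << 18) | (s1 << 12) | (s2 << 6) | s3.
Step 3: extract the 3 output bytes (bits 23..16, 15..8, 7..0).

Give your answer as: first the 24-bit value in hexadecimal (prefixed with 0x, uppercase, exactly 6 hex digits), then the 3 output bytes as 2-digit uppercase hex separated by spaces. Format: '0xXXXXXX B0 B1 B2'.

Answer: 0xFFEC7F FF EC 7F

Derivation:
Sextets: /=63, +=62, x=49, /=63
24-bit: (63<<18) | (62<<12) | (49<<6) | 63
      = 0xFC0000 | 0x03E000 | 0x000C40 | 0x00003F
      = 0xFFEC7F
Bytes: (v>>16)&0xFF=FF, (v>>8)&0xFF=EC, v&0xFF=7F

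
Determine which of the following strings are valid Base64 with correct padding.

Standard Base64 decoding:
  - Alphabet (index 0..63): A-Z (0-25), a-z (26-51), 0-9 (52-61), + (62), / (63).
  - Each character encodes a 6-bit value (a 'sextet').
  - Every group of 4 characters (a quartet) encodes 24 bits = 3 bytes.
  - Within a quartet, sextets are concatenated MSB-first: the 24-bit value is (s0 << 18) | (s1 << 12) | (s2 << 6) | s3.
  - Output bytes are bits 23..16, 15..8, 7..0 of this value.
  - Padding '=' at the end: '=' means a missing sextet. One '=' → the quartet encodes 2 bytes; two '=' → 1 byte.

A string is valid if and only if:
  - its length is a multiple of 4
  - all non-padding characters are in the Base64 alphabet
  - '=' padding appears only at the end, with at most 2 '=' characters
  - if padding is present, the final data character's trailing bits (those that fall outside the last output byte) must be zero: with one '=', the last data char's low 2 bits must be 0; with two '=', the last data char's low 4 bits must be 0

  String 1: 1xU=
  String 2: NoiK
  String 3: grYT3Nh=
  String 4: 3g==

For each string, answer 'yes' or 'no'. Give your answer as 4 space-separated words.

String 1: '1xU=' → valid
String 2: 'NoiK' → valid
String 3: 'grYT3Nh=' → invalid (bad trailing bits)
String 4: '3g==' → valid

Answer: yes yes no yes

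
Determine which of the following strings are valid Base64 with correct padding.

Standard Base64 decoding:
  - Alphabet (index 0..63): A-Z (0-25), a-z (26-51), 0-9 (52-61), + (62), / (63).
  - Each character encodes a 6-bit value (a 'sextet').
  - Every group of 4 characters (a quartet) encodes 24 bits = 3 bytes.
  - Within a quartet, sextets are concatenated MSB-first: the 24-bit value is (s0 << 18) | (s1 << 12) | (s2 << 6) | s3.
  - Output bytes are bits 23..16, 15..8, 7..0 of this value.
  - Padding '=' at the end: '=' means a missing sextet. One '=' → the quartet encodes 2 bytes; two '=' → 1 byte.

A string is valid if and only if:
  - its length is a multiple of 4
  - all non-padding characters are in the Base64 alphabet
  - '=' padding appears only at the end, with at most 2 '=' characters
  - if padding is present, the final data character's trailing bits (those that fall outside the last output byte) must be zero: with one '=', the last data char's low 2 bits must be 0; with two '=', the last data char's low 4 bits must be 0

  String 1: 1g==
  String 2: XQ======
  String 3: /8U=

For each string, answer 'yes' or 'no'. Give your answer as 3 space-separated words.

String 1: '1g==' → valid
String 2: 'XQ======' → invalid (6 pad chars (max 2))
String 3: '/8U=' → valid

Answer: yes no yes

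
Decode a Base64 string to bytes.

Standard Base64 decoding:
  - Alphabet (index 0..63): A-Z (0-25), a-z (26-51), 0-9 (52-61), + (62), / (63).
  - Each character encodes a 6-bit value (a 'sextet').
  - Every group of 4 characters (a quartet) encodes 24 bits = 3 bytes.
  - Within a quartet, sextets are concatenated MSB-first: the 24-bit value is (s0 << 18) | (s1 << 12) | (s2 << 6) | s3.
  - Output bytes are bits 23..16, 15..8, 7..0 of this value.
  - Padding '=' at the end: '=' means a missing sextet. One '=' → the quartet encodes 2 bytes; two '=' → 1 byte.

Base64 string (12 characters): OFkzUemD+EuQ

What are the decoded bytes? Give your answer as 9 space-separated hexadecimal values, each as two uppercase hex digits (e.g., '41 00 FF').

After char 0 ('O'=14): chars_in_quartet=1 acc=0xE bytes_emitted=0
After char 1 ('F'=5): chars_in_quartet=2 acc=0x385 bytes_emitted=0
After char 2 ('k'=36): chars_in_quartet=3 acc=0xE164 bytes_emitted=0
After char 3 ('z'=51): chars_in_quartet=4 acc=0x385933 -> emit 38 59 33, reset; bytes_emitted=3
After char 4 ('U'=20): chars_in_quartet=1 acc=0x14 bytes_emitted=3
After char 5 ('e'=30): chars_in_quartet=2 acc=0x51E bytes_emitted=3
After char 6 ('m'=38): chars_in_quartet=3 acc=0x147A6 bytes_emitted=3
After char 7 ('D'=3): chars_in_quartet=4 acc=0x51E983 -> emit 51 E9 83, reset; bytes_emitted=6
After char 8 ('+'=62): chars_in_quartet=1 acc=0x3E bytes_emitted=6
After char 9 ('E'=4): chars_in_quartet=2 acc=0xF84 bytes_emitted=6
After char 10 ('u'=46): chars_in_quartet=3 acc=0x3E12E bytes_emitted=6
After char 11 ('Q'=16): chars_in_quartet=4 acc=0xF84B90 -> emit F8 4B 90, reset; bytes_emitted=9

Answer: 38 59 33 51 E9 83 F8 4B 90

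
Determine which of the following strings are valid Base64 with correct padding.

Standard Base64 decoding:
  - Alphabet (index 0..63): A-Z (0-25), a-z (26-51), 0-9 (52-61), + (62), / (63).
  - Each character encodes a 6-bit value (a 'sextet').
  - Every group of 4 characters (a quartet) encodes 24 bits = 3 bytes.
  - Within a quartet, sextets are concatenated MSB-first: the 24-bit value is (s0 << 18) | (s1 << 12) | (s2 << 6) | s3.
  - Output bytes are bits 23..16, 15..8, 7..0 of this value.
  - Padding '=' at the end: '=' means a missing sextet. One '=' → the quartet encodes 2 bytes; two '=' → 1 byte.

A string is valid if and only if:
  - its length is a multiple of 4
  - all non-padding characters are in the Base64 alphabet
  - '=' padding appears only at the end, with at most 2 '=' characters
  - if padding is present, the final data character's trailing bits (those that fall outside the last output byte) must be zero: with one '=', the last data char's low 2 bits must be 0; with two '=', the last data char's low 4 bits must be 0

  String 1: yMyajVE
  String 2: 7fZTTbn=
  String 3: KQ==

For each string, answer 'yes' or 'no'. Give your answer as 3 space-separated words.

String 1: 'yMyajVE' → invalid (len=7 not mult of 4)
String 2: '7fZTTbn=' → invalid (bad trailing bits)
String 3: 'KQ==' → valid

Answer: no no yes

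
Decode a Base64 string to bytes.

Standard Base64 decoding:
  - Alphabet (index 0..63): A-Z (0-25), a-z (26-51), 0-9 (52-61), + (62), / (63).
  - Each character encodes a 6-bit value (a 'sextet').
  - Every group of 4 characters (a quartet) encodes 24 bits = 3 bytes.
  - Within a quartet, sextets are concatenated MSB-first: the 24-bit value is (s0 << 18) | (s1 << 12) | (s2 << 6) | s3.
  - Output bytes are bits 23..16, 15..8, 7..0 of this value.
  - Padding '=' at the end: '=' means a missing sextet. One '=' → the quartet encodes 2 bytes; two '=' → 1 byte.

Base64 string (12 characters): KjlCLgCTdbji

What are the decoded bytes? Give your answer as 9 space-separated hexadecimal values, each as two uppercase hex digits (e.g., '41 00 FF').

Answer: 2A 39 42 2E 00 93 75 B8 E2

Derivation:
After char 0 ('K'=10): chars_in_quartet=1 acc=0xA bytes_emitted=0
After char 1 ('j'=35): chars_in_quartet=2 acc=0x2A3 bytes_emitted=0
After char 2 ('l'=37): chars_in_quartet=3 acc=0xA8E5 bytes_emitted=0
After char 3 ('C'=2): chars_in_quartet=4 acc=0x2A3942 -> emit 2A 39 42, reset; bytes_emitted=3
After char 4 ('L'=11): chars_in_quartet=1 acc=0xB bytes_emitted=3
After char 5 ('g'=32): chars_in_quartet=2 acc=0x2E0 bytes_emitted=3
After char 6 ('C'=2): chars_in_quartet=3 acc=0xB802 bytes_emitted=3
After char 7 ('T'=19): chars_in_quartet=4 acc=0x2E0093 -> emit 2E 00 93, reset; bytes_emitted=6
After char 8 ('d'=29): chars_in_quartet=1 acc=0x1D bytes_emitted=6
After char 9 ('b'=27): chars_in_quartet=2 acc=0x75B bytes_emitted=6
After char 10 ('j'=35): chars_in_quartet=3 acc=0x1D6E3 bytes_emitted=6
After char 11 ('i'=34): chars_in_quartet=4 acc=0x75B8E2 -> emit 75 B8 E2, reset; bytes_emitted=9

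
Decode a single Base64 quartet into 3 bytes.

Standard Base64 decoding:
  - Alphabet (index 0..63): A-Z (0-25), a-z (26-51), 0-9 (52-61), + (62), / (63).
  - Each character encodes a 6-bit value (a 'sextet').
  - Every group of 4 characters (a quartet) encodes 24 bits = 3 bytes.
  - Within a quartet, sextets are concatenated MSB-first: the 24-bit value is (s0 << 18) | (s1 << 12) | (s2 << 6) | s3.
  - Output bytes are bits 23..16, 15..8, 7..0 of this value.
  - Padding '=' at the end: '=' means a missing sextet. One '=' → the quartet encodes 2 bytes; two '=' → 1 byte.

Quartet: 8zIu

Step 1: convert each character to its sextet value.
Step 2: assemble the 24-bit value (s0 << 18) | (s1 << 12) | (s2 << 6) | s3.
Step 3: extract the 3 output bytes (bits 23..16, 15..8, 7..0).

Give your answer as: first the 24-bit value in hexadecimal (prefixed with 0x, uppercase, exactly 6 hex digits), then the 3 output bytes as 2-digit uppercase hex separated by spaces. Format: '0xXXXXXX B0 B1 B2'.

Answer: 0xF3322E F3 32 2E

Derivation:
Sextets: 8=60, z=51, I=8, u=46
24-bit: (60<<18) | (51<<12) | (8<<6) | 46
      = 0xF00000 | 0x033000 | 0x000200 | 0x00002E
      = 0xF3322E
Bytes: (v>>16)&0xFF=F3, (v>>8)&0xFF=32, v&0xFF=2E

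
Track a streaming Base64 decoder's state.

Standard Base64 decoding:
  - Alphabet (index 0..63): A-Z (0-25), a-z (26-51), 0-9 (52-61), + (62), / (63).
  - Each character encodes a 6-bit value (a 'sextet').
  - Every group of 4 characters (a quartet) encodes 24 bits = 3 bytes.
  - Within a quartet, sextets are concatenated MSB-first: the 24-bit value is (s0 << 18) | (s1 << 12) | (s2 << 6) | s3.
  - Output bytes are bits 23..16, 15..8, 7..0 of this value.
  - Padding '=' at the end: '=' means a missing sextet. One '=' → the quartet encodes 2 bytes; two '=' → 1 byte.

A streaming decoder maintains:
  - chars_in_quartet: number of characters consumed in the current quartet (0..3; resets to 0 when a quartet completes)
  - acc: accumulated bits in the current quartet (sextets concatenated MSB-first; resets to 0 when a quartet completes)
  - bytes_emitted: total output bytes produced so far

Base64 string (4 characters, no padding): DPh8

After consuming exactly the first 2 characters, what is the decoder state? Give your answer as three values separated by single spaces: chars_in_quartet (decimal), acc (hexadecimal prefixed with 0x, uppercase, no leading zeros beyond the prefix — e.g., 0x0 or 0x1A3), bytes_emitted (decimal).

After char 0 ('D'=3): chars_in_quartet=1 acc=0x3 bytes_emitted=0
After char 1 ('P'=15): chars_in_quartet=2 acc=0xCF bytes_emitted=0

Answer: 2 0xCF 0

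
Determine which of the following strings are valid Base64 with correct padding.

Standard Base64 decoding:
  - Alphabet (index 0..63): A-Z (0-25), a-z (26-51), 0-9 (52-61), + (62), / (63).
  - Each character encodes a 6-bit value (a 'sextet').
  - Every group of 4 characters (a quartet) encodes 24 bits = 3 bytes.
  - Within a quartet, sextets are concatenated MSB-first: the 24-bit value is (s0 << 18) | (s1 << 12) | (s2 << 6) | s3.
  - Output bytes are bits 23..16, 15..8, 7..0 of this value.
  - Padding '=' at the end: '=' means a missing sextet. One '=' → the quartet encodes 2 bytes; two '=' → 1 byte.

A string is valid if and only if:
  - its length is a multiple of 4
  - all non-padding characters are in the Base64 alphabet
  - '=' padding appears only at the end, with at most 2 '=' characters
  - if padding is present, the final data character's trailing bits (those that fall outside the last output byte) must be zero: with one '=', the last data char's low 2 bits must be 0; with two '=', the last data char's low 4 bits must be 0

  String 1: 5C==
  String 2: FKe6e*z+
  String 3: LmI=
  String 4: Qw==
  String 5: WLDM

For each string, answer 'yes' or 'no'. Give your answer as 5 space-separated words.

String 1: '5C==' → invalid (bad trailing bits)
String 2: 'FKe6e*z+' → invalid (bad char(s): ['*'])
String 3: 'LmI=' → valid
String 4: 'Qw==' → valid
String 5: 'WLDM' → valid

Answer: no no yes yes yes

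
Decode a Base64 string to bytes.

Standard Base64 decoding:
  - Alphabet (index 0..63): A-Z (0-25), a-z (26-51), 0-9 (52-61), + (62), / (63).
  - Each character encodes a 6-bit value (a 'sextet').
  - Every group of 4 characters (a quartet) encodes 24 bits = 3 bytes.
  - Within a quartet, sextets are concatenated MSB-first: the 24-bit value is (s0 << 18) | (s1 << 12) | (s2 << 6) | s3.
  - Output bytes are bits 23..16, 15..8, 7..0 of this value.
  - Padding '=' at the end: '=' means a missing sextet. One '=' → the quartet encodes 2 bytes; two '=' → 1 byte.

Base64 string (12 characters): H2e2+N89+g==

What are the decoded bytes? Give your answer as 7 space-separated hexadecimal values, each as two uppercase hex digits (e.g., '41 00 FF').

Answer: 1F 67 B6 F8 DF 3D FA

Derivation:
After char 0 ('H'=7): chars_in_quartet=1 acc=0x7 bytes_emitted=0
After char 1 ('2'=54): chars_in_quartet=2 acc=0x1F6 bytes_emitted=0
After char 2 ('e'=30): chars_in_quartet=3 acc=0x7D9E bytes_emitted=0
After char 3 ('2'=54): chars_in_quartet=4 acc=0x1F67B6 -> emit 1F 67 B6, reset; bytes_emitted=3
After char 4 ('+'=62): chars_in_quartet=1 acc=0x3E bytes_emitted=3
After char 5 ('N'=13): chars_in_quartet=2 acc=0xF8D bytes_emitted=3
After char 6 ('8'=60): chars_in_quartet=3 acc=0x3E37C bytes_emitted=3
After char 7 ('9'=61): chars_in_quartet=4 acc=0xF8DF3D -> emit F8 DF 3D, reset; bytes_emitted=6
After char 8 ('+'=62): chars_in_quartet=1 acc=0x3E bytes_emitted=6
After char 9 ('g'=32): chars_in_quartet=2 acc=0xFA0 bytes_emitted=6
Padding '==': partial quartet acc=0xFA0 -> emit FA; bytes_emitted=7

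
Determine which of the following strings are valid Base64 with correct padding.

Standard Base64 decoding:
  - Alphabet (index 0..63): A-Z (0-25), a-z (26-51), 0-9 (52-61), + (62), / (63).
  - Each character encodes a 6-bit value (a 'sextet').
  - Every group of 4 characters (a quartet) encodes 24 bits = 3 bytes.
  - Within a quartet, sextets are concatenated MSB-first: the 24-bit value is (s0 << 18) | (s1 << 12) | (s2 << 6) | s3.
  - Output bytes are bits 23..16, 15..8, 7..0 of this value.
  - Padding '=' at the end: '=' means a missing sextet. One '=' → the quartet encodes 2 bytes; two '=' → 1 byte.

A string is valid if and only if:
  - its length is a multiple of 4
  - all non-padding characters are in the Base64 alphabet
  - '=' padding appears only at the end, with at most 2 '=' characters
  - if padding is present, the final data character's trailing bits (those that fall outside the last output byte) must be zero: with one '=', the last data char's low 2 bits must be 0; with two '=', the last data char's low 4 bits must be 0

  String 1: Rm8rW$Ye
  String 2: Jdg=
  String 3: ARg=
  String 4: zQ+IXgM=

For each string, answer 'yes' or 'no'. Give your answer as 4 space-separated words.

String 1: 'Rm8rW$Ye' → invalid (bad char(s): ['$'])
String 2: 'Jdg=' → valid
String 3: 'ARg=' → valid
String 4: 'zQ+IXgM=' → valid

Answer: no yes yes yes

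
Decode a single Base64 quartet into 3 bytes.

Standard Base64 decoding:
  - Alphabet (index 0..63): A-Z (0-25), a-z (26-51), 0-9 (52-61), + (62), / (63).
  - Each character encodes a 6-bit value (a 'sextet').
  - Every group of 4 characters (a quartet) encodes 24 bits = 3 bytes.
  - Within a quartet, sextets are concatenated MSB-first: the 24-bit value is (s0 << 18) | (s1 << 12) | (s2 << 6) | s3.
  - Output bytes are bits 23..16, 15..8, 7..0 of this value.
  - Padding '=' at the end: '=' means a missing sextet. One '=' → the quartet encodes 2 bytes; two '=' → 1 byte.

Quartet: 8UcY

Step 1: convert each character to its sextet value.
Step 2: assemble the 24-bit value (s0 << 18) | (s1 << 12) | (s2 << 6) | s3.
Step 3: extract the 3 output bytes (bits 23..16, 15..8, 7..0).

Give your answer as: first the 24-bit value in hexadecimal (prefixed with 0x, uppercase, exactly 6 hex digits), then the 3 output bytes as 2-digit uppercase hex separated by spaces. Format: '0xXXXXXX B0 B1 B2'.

Sextets: 8=60, U=20, c=28, Y=24
24-bit: (60<<18) | (20<<12) | (28<<6) | 24
      = 0xF00000 | 0x014000 | 0x000700 | 0x000018
      = 0xF14718
Bytes: (v>>16)&0xFF=F1, (v>>8)&0xFF=47, v&0xFF=18

Answer: 0xF14718 F1 47 18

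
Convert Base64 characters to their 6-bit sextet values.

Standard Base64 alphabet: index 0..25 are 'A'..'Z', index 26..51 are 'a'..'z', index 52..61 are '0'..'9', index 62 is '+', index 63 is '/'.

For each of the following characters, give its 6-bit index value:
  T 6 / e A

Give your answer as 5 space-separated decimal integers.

'T': A..Z range, ord('T') − ord('A') = 19
'6': 0..9 range, 52 + ord('6') − ord('0') = 58
'/': index 63
'e': a..z range, 26 + ord('e') − ord('a') = 30
'A': A..Z range, ord('A') − ord('A') = 0

Answer: 19 58 63 30 0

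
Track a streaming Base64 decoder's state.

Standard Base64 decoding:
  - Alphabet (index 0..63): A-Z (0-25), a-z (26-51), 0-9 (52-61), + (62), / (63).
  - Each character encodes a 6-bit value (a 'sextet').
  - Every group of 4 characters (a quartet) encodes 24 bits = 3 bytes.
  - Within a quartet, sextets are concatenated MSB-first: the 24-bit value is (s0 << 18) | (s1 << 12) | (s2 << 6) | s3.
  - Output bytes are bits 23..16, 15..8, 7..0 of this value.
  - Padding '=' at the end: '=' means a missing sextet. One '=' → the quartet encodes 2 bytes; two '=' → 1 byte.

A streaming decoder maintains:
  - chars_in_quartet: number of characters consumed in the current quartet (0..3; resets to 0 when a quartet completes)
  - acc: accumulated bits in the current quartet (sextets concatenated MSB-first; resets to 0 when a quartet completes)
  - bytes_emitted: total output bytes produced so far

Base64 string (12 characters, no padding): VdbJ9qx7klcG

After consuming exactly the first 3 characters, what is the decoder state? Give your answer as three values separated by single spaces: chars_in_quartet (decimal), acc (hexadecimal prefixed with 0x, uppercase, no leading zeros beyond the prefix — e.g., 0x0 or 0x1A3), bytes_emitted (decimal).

After char 0 ('V'=21): chars_in_quartet=1 acc=0x15 bytes_emitted=0
After char 1 ('d'=29): chars_in_quartet=2 acc=0x55D bytes_emitted=0
After char 2 ('b'=27): chars_in_quartet=3 acc=0x1575B bytes_emitted=0

Answer: 3 0x1575B 0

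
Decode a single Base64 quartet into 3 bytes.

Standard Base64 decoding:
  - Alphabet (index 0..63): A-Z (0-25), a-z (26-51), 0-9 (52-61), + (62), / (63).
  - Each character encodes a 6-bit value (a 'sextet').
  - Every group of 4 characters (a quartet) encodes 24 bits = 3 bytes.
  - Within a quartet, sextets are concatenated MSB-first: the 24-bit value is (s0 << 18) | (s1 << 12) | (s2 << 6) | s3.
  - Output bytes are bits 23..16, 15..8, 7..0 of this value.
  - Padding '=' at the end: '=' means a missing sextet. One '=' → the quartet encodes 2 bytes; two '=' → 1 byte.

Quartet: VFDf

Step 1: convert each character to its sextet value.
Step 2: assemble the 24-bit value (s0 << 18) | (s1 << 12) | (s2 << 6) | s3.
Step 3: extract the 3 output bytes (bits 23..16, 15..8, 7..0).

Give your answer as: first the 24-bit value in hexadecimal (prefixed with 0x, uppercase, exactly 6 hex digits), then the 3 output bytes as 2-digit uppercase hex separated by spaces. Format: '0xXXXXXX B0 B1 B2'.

Sextets: V=21, F=5, D=3, f=31
24-bit: (21<<18) | (5<<12) | (3<<6) | 31
      = 0x540000 | 0x005000 | 0x0000C0 | 0x00001F
      = 0x5450DF
Bytes: (v>>16)&0xFF=54, (v>>8)&0xFF=50, v&0xFF=DF

Answer: 0x5450DF 54 50 DF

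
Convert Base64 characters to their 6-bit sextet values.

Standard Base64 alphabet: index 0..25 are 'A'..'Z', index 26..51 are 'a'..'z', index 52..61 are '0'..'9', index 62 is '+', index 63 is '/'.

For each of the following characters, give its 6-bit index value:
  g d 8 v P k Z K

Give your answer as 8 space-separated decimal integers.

'g': a..z range, 26 + ord('g') − ord('a') = 32
'd': a..z range, 26 + ord('d') − ord('a') = 29
'8': 0..9 range, 52 + ord('8') − ord('0') = 60
'v': a..z range, 26 + ord('v') − ord('a') = 47
'P': A..Z range, ord('P') − ord('A') = 15
'k': a..z range, 26 + ord('k') − ord('a') = 36
'Z': A..Z range, ord('Z') − ord('A') = 25
'K': A..Z range, ord('K') − ord('A') = 10

Answer: 32 29 60 47 15 36 25 10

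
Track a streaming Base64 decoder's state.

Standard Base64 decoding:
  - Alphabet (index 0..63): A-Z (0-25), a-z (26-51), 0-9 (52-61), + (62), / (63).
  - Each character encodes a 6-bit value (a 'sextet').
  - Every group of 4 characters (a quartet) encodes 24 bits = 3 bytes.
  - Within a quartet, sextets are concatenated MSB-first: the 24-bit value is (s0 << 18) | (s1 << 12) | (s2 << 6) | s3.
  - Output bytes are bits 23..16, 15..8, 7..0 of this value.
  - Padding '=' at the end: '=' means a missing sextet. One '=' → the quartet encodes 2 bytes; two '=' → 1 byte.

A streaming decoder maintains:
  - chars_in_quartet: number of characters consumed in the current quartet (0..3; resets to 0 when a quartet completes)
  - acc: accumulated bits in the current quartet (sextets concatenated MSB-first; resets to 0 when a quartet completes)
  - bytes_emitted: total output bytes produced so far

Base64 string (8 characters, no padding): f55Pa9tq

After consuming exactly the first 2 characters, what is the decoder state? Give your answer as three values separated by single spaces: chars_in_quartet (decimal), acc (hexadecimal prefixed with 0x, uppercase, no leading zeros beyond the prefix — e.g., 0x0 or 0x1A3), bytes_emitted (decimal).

After char 0 ('f'=31): chars_in_quartet=1 acc=0x1F bytes_emitted=0
After char 1 ('5'=57): chars_in_quartet=2 acc=0x7F9 bytes_emitted=0

Answer: 2 0x7F9 0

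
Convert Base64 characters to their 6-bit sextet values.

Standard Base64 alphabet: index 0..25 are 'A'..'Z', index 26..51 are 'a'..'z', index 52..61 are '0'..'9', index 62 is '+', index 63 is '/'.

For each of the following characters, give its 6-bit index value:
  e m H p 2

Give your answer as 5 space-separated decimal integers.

'e': a..z range, 26 + ord('e') − ord('a') = 30
'm': a..z range, 26 + ord('m') − ord('a') = 38
'H': A..Z range, ord('H') − ord('A') = 7
'p': a..z range, 26 + ord('p') − ord('a') = 41
'2': 0..9 range, 52 + ord('2') − ord('0') = 54

Answer: 30 38 7 41 54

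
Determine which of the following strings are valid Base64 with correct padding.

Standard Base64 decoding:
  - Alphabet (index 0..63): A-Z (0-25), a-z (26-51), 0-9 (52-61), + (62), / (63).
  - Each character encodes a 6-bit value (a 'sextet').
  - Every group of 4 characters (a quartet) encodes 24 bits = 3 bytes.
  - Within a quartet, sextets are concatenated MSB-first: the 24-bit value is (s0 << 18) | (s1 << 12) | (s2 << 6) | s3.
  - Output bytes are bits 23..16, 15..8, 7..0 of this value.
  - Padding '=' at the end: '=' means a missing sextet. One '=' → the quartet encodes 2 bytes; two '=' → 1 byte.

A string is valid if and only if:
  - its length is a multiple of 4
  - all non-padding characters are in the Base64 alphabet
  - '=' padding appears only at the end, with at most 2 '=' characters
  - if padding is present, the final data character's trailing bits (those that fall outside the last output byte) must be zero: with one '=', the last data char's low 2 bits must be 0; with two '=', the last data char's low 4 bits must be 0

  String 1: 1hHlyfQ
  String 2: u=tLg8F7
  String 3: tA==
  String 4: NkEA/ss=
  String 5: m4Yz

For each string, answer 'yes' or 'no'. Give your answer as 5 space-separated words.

String 1: '1hHlyfQ' → invalid (len=7 not mult of 4)
String 2: 'u=tLg8F7' → invalid (bad char(s): ['=']; '=' in middle)
String 3: 'tA==' → valid
String 4: 'NkEA/ss=' → valid
String 5: 'm4Yz' → valid

Answer: no no yes yes yes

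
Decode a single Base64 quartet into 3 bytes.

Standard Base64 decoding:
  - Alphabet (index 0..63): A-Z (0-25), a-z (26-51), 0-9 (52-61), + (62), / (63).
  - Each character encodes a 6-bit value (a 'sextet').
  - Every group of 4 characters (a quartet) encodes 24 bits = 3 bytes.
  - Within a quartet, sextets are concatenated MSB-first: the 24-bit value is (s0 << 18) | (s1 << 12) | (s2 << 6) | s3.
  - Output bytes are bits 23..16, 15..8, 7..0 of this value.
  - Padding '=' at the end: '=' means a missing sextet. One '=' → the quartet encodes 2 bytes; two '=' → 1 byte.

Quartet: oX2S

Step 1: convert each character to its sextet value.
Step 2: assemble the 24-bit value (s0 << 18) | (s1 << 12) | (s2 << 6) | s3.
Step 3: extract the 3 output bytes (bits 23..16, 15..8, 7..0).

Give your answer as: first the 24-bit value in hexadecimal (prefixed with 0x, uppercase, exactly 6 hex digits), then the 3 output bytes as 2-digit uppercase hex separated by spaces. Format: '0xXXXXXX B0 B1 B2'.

Answer: 0xA17D92 A1 7D 92

Derivation:
Sextets: o=40, X=23, 2=54, S=18
24-bit: (40<<18) | (23<<12) | (54<<6) | 18
      = 0xA00000 | 0x017000 | 0x000D80 | 0x000012
      = 0xA17D92
Bytes: (v>>16)&0xFF=A1, (v>>8)&0xFF=7D, v&0xFF=92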